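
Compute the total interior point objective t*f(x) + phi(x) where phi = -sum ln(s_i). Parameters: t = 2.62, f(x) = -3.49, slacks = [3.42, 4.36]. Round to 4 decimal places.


Step 1: Compute log-barrier.
ln values: [1.2296, 1.4725]
phi = -(1.2296 + 1.4725) = -2.7021
Step 2: Compute augmented objective.
t*f(x) = 2.62*-3.49 = -9.1438
Total = -9.1438 - 2.7021 = -11.8459


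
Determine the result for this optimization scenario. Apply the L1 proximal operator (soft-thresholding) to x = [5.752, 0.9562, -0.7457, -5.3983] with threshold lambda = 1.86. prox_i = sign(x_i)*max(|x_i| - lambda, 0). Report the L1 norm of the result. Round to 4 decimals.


Soft-thresholding with lambda = 1.86:
prox(5.752) = sign(5.752)*max(|5.752| - 1.86, 0) = 3.892
prox(0.9562) = sign(0.9562)*max(|0.9562| - 1.86, 0) = 0.0
prox(-0.7457) = sign(-0.7457)*max(|-0.7457| - 1.86, 0) = 0.0
prox(-5.3983) = sign(-5.3983)*max(|-5.3983| - 1.86, 0) = -3.5383
prox(x) = [3.892, 0.0, 0.0, -3.5383]
||prox(x)||_1 = 3.892 + 0.0 + 0.0 + 3.5383 = 7.4303


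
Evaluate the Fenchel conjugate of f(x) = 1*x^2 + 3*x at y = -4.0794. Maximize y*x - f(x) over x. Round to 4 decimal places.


f*(y) = sup_x {y*x - a*x^2 - b*x} = sup_x {(y-b)*x - a*x^2}
FOC: (y - b) - 2a*x = 0 => x* = (y - b)/(2a)
x* = (-4.0794 - 3)/(2*1) = -3.5397
f*(-4.0794) = (y-b)^2/(4a) = (-4.0794 - 3)^2/(4*1)
= 50.1179/4 = 12.5295


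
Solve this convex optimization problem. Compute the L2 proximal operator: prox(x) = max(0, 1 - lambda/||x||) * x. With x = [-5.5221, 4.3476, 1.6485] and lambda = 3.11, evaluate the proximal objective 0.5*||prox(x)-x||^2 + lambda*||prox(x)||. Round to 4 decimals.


Step 1: Compute ||x||.
||x|| = 7.2189
Step 2: Compute scaling factor.
scale = max(0, 1 - 3.11/7.2189) = 0.5692
Step 3: prox(x) = [-3.1431, 2.4746, 0.9383]
||prox(x)|| = 4.1089
Step 4: Proximal objective.
0.5*||prox-x||^2 = 4.8361
lambda*||prox|| = 12.7787
Total = 17.6148


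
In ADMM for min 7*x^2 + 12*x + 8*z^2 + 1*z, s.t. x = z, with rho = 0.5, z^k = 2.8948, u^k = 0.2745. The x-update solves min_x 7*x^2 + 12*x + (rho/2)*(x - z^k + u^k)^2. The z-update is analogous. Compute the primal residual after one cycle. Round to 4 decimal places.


ADMM iteration with rho = 0.5, z^k = 2.8948, u^k = 0.2745
Step 1: x-update.
Minimize 7*x^2 + 12*x + (0.5/2)*(x - 2.8948 + 0.2745)^2
FOC: (2*7 + 0.5)*x = -12 + 0.5*(2.8948 - 0.2745)
x^{k+1} = -0.7372
Step 2: z-update.
Minimize 8*z^2 + 1*z + (0.5/2)*(-0.7372 - z + 0.2745)^2
FOC: (2*8 + 0.5)*z = -1 + 0.5*(-0.7372 + 0.2745)
z^{k+1} = -0.0746
Step 3: u-update.
u^{k+1} = 0.2745 - 0.7372 + 0.0746 = -0.3881
Step 4: Primal residual = |-0.7372 + 0.0746| = 0.6626


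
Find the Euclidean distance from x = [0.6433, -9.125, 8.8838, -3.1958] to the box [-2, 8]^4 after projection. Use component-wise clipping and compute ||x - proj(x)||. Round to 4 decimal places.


Project each component onto [-2, 8].
clip(0.6433) = 0.6433, clip(-9.125) = -2.0, clip(8.8838) = 8.0, clip(-3.1958) = -2.0
Projection = [0.6433, -2.0, 8.0, -2.0]
Squared diffs: [0.0, 50.7656, 0.7811, 1.4299]
Distance = sqrt(52.9766) = 7.2785


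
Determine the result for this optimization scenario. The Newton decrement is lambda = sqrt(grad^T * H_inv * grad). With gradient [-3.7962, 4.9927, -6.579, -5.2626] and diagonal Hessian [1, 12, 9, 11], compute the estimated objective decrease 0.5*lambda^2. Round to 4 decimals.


Step 1: H is diagonal, so H^(-1) * g = [-3.7962, 0.4161, -0.731, -0.4784].
Step 2: g^T H^(-1) g = sum_i g_i^2 / H_ii
  = (-3.7962)^2/1 + (4.9927)^2/12 + (-6.579)^2/9 + (-5.2626)^2/11
  = 14.4111 + 2.0773 + 4.8092 + 2.5177 = 23.8154
Step 3: Objective decrease = 0.5 * g^T H^(-1) g = 11.9077


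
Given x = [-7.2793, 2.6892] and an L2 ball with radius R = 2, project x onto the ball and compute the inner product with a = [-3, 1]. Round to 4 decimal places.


Step 1: Compute ||x|| (intermediates to 6 decimals).
||x|| = sqrt((-7.2793)^2 + 2.6892^2) = 7.760155
Step 2: Project.
Since ||x|| > R, scale = R/||x|| = 2/7.760155 = 0.257727, proj(x) = scale * x
proj(x) = [-1.876072, 0.693079]
Step 3: Dot product.
a^T * proj(x) = -3*(-1.876072) + 1*0.693079 = 6.3213


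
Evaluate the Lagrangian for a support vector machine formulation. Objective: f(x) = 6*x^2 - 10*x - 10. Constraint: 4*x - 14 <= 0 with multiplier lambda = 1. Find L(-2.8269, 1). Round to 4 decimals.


Step 1: Evaluate f(x).
f(-2.8269) = 6*(-2.8269)^2 - 10*(-2.8269) - 10 = 66.2172
Step 2: Evaluate g(x).
g(-2.8269) = 4*-2.8269 - 14 = -25.3076
Step 3: Compute Lagrangian.
L = 66.2172 + 1*-25.3076 = 40.9096


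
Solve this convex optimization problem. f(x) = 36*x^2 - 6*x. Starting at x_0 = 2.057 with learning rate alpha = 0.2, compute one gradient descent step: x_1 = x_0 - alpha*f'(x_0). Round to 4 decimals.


We compute the gradient at x_0 and apply the update.
f'(x) = 72*x - 6
f'(2.057) = 72*2.057 - 6 = 142.104
x_1 = 2.057 - 0.2*142.104 = -26.3638


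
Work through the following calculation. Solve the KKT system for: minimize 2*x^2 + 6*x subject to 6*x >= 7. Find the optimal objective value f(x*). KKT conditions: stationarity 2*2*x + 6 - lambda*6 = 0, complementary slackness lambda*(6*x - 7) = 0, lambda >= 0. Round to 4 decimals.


Step 1: Try lambda = 0 (constraint inactive).
x_unc = -6/(2*2) = -1.5
Check: 6*-1.5 = -9.0 < 7 -- violated!
Step 2: Constraint must be active: 6*x = 7
x* = 7/6 = 1.1667 (rounded; the exact value 7/6 is used below)
lambda = (2*2*(7/6) + 6)/6 = 1.7778
Step 3: Compute optimal value.
f(x*) = 2*(7/6)^2 + 6*(7/6) = 9.7222


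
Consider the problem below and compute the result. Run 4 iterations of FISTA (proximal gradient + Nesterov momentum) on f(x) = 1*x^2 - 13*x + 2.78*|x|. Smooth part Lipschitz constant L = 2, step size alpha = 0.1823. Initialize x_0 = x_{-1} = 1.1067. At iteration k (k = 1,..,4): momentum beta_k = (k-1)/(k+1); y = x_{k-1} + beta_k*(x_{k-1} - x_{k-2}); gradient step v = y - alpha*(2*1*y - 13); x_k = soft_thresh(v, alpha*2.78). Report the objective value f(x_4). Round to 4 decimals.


FISTA on f(x) = 1*x^2 - 13*x + 2.78*|x|
L = 2, alpha = 0.1823
Iteration 1: beta = 0.0, y = 1.1067 + 0.0*(1.1067 - 1.1067) = 1.1067
  grad(y) = -10.7866, v = y - alpha*grad = 3.0731
  prox(v) = soft_thresh(3.0731, 0.5068) = 2.5663
Iteration 2: beta = 0.3333, y = 2.5663 + 0.3333*(2.5663 - 1.1067) = 3.0528
  grad(y) = -6.8943, v = y - alpha*grad = 4.3097
  prox(v) = soft_thresh(4.3097, 0.5068) = 3.8029
Iteration 3: beta = 0.5, y = 3.8029 + 0.5*(3.8029 - 2.5663) = 4.4212
  grad(y) = -4.1577, v = y - alpha*grad = 5.1791
  prox(v) = soft_thresh(5.1791, 0.5068) = 4.6723
Iteration 4: beta = 0.6, y = 4.6723 + 0.6*(4.6723 - 3.8029) = 5.194
  grad(y) = -2.612, v = y - alpha*grad = 5.6702
  prox(v) = soft_thresh(5.6702, 0.5068) = 5.1634
f(x_4) = 1*5.1634^2 - 13*5.1634 + 2.78*|5.1634| = -26.1093


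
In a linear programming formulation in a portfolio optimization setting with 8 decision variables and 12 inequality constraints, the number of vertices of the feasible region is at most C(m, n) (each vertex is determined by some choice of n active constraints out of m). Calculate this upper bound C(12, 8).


Each vertex corresponds to some choice of n active constraints out of m, so the number of vertices is at most C(m, n) = m! / (n!(m-n)!).
m = 12, n = 8
Numerator: 12 * 11 * 10 * 9 * 8 * 7 * 6 * 5
Denominator: 8! = 40320
C(12, 8) = 495


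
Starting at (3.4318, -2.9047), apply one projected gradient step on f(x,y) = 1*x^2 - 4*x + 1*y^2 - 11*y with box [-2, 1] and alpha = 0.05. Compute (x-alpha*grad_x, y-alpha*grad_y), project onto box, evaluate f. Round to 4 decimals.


Step 1: Compute gradient at (3.4318, -2.9047).
grad_x = 2*1*3.4318 - 4 = 2.8636
grad_y = 2*1*-2.9047 - 11 = -16.8094
Step 2: Gradient step.
x_raw = 3.4318 - 0.05*2.8636 = 3.2886
y_raw = -2.9047 - 0.05*-16.8094 = -2.0642
Step 3: Project onto [-2, 1].
x_proj = clip(3.2886) = 1.0
y_proj = clip(-2.0642) = -2.0
Step 4: Evaluate f.
f(1.0, -2.0) = 23.0


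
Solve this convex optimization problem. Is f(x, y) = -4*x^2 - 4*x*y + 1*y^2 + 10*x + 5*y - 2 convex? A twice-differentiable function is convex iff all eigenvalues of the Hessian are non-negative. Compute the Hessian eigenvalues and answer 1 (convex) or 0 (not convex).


The Hessian of f(x,y) = -4*x^2 - 4*x*y + 1*y^2 + 10*x + 5*y - 2 is:
H = [[-8, -4], [-4, 2]]
Trace = -8 + 2 = -6
Determinant = -8*2 - (-4)^2 = -32
Discriminant = (-6)^2 - 4*-32 = 164.0
Eigenvalues: lambda_1 = -9.4031, lambda_2 = 3.4031
The function is not convex.

0


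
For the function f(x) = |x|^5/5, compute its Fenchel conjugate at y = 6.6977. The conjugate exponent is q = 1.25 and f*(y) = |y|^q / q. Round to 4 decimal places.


The conjugate exponent q satisfies 1/p + 1/q = 1.
p = 5, so q = 5/(5 - 1) = 1.25
|y|^q = 6.6977^1.25 = 10.7747
f*(6.6977) = 10.7747 / 1.25 = 8.6198


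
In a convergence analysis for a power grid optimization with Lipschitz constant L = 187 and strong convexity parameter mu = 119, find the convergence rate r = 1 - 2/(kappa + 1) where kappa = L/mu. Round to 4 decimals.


Step 1: Compute the condition number.
kappa = L/mu = 187/119 = 1.5714
Step 2: Compute the convergence rate.
r = 1 - 2/(kappa + 1) = 1 - 2*mu/(L + mu) = (L - mu)/(L + mu) = 68/306 = 0.2222


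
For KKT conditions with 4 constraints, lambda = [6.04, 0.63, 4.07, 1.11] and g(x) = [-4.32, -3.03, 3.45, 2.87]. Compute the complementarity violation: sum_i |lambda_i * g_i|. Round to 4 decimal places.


KKT complementary slackness check:
lambda_1 * g_1 = 6.04 * -4.32 = -26.0928
lambda_2 * g_2 = 0.63 * -3.03 = -1.9089
lambda_3 * g_3 = 4.07 * 3.45 = 14.0415
lambda_4 * g_4 = 1.11 * 2.87 = 3.1857
Total violation = 26.0928 + 1.9089 + 14.0415 + 3.1857 = 45.2289


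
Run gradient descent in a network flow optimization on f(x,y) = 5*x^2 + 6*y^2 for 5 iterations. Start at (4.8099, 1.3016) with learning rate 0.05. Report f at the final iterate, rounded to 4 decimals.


Gradient descent on f(x,y) = 5*x^2 + 6*y^2.
Starting point: (4.8099, 1.3016), alpha = 0.05
Step 1: grad_x = 2*5*4.8099 = 48.099, grad_y = 2*6*1.3016 = 15.6192
  x_1 = 4.8099 - 0.05*48.099 = 2.405
  y_1 = 1.3016 - 0.05*15.6192 = 0.5206
Step 2: grad_x = 2*5*2.405 = 24.0495, grad_y = 2*6*0.5206 = 6.2477
  x_2 = 2.405 - 0.05*24.0495 = 1.2025
  y_2 = 0.5206 - 0.05*6.2477 = 0.2083
Step 3: grad_x = 2*5*1.2025 = 12.0248, grad_y = 2*6*0.2083 = 2.4991
  x_3 = 1.2025 - 0.05*12.0248 = 0.6012
  y_3 = 0.2083 - 0.05*2.4991 = 0.0833
Step 4: grad_x = 2*5*0.6012 = 6.0124, grad_y = 2*6*0.0833 = 0.9996
  x_4 = 0.6012 - 0.05*6.0124 = 0.3006
  y_4 = 0.0833 - 0.05*0.9996 = 0.0333
Step 5: grad_x = 2*5*0.3006 = 3.0062, grad_y = 2*6*0.0333 = 0.3999
  x_5 = 0.3006 - 0.05*3.0062 = 0.1503
  y_5 = 0.0333 - 0.05*0.3999 = 0.0133
f(0.1503, 0.0133) = 5*0.1503^2 + 6*0.0133^2 = 0.114


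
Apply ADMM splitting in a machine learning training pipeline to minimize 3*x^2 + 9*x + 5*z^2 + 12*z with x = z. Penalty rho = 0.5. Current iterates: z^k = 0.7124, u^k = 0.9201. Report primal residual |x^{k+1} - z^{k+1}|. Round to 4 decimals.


ADMM iteration with rho = 0.5, z^k = 0.7124, u^k = 0.9201
Step 1: x-update.
Minimize 3*x^2 + 9*x + (0.5/2)*(x - 0.7124 + 0.9201)^2
FOC: (2*3 + 0.5)*x = -9 + 0.5*(0.7124 - 0.9201)
x^{k+1} = -1.4006
Step 2: z-update.
Minimize 5*z^2 + 12*z + (0.5/2)*(-1.4006 - z + 0.9201)^2
FOC: (2*5 + 0.5)*z = -12 + 0.5*(-1.4006 + 0.9201)
z^{k+1} = -1.1657
Step 3: u-update.
u^{k+1} = 0.9201 - 1.4006 + 1.1657 = 0.6852
Step 4: Primal residual = |-1.4006 + 1.1657| = 0.2349


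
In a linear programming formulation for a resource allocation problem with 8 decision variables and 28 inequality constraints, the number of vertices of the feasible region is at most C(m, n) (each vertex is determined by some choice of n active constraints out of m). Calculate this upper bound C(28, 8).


Each vertex corresponds to some choice of n active constraints out of m, so the number of vertices is at most C(m, n) = m! / (n!(m-n)!).
m = 28, n = 8
Numerator: 28 * 27 * 26 * 25 * 24 * 23 * 22 * 21
Denominator: 8! = 40320
C(28, 8) = 3108105


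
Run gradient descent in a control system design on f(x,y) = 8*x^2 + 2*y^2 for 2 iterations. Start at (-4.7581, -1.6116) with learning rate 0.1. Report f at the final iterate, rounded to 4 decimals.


Gradient descent on f(x,y) = 8*x^2 + 2*y^2.
Starting point: (-4.7581, -1.6116), alpha = 0.1
Step 1: grad_x = 2*8*-4.7581 = -76.1296, grad_y = 2*2*-1.6116 = -6.4464
  x_1 = -4.7581 - 0.1*-76.1296 = 2.8549
  y_1 = -1.6116 - 0.1*-6.4464 = -0.967
Step 2: grad_x = 2*8*2.8549 = 45.6778, grad_y = 2*2*-0.967 = -3.8678
  x_2 = 2.8549 - 0.1*45.6778 = -1.7129
  y_2 = -0.967 - 0.1*-3.8678 = -0.5802
f(-1.7129, -0.5802) = 8*(-1.7129)^2 + 2*(-0.5802)^2 = 24.1459


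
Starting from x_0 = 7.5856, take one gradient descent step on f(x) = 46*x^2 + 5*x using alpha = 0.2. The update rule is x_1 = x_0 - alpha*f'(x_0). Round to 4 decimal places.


We compute the gradient at x_0 and apply the update.
f'(x) = 92*x + 5
f'(7.5856) = 92*7.5856 + 5 = 702.8752
x_1 = 7.5856 - 0.2*702.8752 = -132.9894


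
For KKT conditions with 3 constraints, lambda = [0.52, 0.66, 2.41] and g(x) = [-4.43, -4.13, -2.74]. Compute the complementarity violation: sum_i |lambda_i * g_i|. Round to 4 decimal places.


KKT complementary slackness check:
lambda_1 * g_1 = 0.52 * -4.43 = -2.3036
lambda_2 * g_2 = 0.66 * -4.13 = -2.7258
lambda_3 * g_3 = 2.41 * -2.74 = -6.6034
Total violation = 2.3036 + 2.7258 + 6.6034 = 11.6328


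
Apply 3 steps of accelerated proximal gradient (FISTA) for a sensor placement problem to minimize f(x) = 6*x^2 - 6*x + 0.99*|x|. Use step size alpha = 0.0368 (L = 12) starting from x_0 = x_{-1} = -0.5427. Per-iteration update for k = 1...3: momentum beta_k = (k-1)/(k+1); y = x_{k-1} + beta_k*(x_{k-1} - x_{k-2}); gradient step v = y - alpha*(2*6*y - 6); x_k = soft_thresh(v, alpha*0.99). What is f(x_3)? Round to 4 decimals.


FISTA on f(x) = 6*x^2 - 6*x + 0.99*|x|
L = 12, alpha = 0.0368
Iteration 1: beta = 0.0, y = -0.5427 + 0.0*(-0.5427 + 0.5427) = -0.5427
  grad(y) = -12.5124, v = y - alpha*grad = -0.0822
  prox(v) = soft_thresh(-0.0822, 0.0364) = -0.0458
Iteration 2: beta = 0.3333, y = -0.0458 + 0.3333*(-0.0458 + 0.5427) = 0.1198
  grad(y) = -4.5622, v = y - alpha*grad = 0.2877
  prox(v) = soft_thresh(0.2877, 0.0364) = 0.2513
Iteration 3: beta = 0.5, y = 0.2513 + 0.5*(0.2513 + 0.0458) = 0.3998
  grad(y) = -1.2022, v = y - alpha*grad = 0.4441
  prox(v) = soft_thresh(0.4441, 0.0364) = 0.4076
f(x_3) = 6*0.4076^2 - 6*0.4076 + 0.99*|0.4076| = -1.0453


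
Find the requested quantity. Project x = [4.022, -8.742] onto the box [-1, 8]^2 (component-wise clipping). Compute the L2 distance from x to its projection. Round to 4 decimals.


Project each component onto [-1, 8].
clip(4.022) = 4.022, clip(-8.742) = -1.0
Projection = [4.022, -1.0]
Squared diffs: [0.0, 59.9386]
Distance = sqrt(59.9386) = 7.742


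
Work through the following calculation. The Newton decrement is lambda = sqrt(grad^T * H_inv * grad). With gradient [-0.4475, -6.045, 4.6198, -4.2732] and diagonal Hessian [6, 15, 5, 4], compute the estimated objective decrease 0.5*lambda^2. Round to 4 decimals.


Step 1: H is diagonal, so H^(-1) * g = [-0.0746, -0.403, 0.924, -1.0683].
Step 2: g^T H^(-1) g = sum_i g_i^2 / H_ii
  = (-0.4475)^2/6 + (-6.045)^2/15 + (4.6198)^2/5 + (-4.2732)^2/4
  = 0.0334 + 2.4361 + 4.2685 + 4.5651 = 11.3031
Step 3: Objective decrease = 0.5 * g^T H^(-1) g = 5.6515


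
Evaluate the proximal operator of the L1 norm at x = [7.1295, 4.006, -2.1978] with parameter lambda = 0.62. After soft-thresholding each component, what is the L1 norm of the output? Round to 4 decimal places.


Soft-thresholding with lambda = 0.62:
prox(7.1295) = sign(7.1295)*max(|7.1295| - 0.62, 0) = 6.5095
prox(4.006) = sign(4.006)*max(|4.006| - 0.62, 0) = 3.386
prox(-2.1978) = sign(-2.1978)*max(|-2.1978| - 0.62, 0) = -1.5778
prox(x) = [6.5095, 3.386, -1.5778]
||prox(x)||_1 = 6.5095 + 3.386 + 1.5778 = 11.4733


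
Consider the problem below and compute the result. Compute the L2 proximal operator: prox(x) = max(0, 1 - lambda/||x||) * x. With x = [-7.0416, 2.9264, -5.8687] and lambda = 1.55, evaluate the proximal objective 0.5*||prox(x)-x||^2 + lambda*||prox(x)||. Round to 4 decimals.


Step 1: Compute ||x||.
||x|| = 9.6223
Step 2: Compute scaling factor.
scale = max(0, 1 - 1.55/9.6223) = 0.8389
Step 3: prox(x) = [-5.9073, 2.455, -4.9234]
||prox(x)|| = 8.0723
Step 4: Proximal objective.
0.5*||prox-x||^2 = 1.2013
lambda*||prox|| = 12.5121
Total = 13.7134


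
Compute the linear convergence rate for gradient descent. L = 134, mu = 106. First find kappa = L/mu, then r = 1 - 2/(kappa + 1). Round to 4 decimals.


Step 1: Compute the condition number.
kappa = L/mu = 134/106 = 1.2642
Step 2: Compute the convergence rate.
r = 1 - 2/(kappa + 1) = 1 - 2*mu/(L + mu) = (L - mu)/(L + mu) = 28/240 = 0.1167


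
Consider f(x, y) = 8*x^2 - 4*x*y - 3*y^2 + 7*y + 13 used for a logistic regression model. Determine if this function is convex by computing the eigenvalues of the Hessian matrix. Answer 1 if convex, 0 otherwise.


The Hessian of f(x,y) = 8*x^2 - 4*x*y - 3*y^2 + 7*y + 13 is:
H = [[16, -4], [-4, -6]]
Trace = 16 - 6 = 10
Determinant = 16*-6 - (-4)^2 = -112
Discriminant = (10)^2 - 4*-112 = 548.0
Eigenvalues: lambda_1 = -6.7047, lambda_2 = 16.7047
The function is not convex.

0


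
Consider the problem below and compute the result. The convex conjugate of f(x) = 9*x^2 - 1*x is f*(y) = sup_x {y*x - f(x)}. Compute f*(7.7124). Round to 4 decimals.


f*(y) = sup_x {y*x - a*x^2 - b*x} = sup_x {(y-b)*x - a*x^2}
FOC: (y - b) - 2a*x = 0 => x* = (y - b)/(2a)
x* = (7.7124 + 1)/(2*9) = 0.484
f*(7.7124) = (y-b)^2/(4a) = (7.7124 + 1)^2/(4*9)
= 75.9059/36 = 2.1085


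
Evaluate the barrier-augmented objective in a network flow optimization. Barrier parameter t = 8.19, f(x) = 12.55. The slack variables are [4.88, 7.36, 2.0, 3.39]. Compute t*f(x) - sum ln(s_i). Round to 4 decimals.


Step 1: Compute log-barrier.
ln values: [1.5851, 1.9961, 0.6931, 1.2208]
phi = -(1.5851 + 1.9961 + 0.6931 + 1.2208) = -5.4952
Step 2: Compute augmented objective.
t*f(x) = 8.19*12.55 = 102.7845
Total = 102.7845 - 5.4952 = 97.2893


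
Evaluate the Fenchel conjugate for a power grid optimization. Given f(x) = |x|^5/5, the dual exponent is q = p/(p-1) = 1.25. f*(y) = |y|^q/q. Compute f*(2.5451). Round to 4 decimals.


The conjugate exponent q satisfies 1/p + 1/q = 1.
p = 5, so q = 5/(5 - 1) = 1.25
|y|^q = 2.5451^1.25 = 3.2146
f*(2.5451) = 3.2146 / 1.25 = 2.5717


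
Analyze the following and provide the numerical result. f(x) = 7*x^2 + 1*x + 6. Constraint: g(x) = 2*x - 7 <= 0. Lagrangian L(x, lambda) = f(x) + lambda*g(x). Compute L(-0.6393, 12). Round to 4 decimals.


Step 1: Evaluate f(x).
f(-0.6393) = 7*(-0.6393)^2 + 1*(-0.6393) + 6 = 8.2216
Step 2: Evaluate g(x).
g(-0.6393) = 2*-0.6393 - 7 = -8.2786
Step 3: Compute Lagrangian.
L = 8.2216 + 12*-8.2786 = -91.1216


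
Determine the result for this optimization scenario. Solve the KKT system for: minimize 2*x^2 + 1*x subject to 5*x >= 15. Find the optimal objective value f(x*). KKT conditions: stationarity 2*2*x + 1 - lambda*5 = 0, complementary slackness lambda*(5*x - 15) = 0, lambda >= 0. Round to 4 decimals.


Step 1: Try lambda = 0 (constraint inactive).
x_unc = -1/(2*2) = -0.25
Check: 5*-0.25 = -1.25 < 15 -- violated!
Step 2: Constraint must be active: 5*x = 15
x* = 15/5 = 3.0
lambda = (2*2*3.0 + 1)/5 = 2.6
Step 3: Compute optimal value.
f(x*) = 2*3.0^2 + 1*3.0 = 21.0


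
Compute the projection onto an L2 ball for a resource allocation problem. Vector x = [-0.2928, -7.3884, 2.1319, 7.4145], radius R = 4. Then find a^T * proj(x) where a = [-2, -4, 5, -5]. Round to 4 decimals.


Step 1: Compute ||x|| (intermediates to 6 decimals).
||x|| = sqrt((-0.2928)^2 + (-7.3884)^2 + 2.1319^2 + 7.4145^2) = 10.686159
Step 2: Project.
Since ||x|| > R, scale = R/||x|| = 4/10.686159 = 0.374316, proj(x) = scale * x
proj(x) = [-0.1096, -2.765596, 0.798004, 2.775366]
Step 3: Dot product.
a^T * proj(x) = -2*(-0.1096) - 4*(-2.765596) + 5*0.798004 - 5*2.775366 = 1.3948


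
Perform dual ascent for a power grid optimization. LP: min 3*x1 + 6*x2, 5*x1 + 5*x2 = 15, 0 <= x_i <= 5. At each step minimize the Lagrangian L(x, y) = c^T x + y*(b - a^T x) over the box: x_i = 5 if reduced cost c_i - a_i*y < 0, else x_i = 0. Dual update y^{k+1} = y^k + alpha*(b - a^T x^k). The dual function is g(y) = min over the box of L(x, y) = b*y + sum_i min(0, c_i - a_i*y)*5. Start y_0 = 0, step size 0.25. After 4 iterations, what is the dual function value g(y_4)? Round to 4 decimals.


Dual ascent for LP: min 3*x1 + 6*x2, 5*x1 + 5*x2 = 15, 0 <= x_i <= 5
Step 1: y^k = 0.0, reduced costs: (3.0, 6.0)
  x^k = (0.0, 0.0), subgradient = b - a^T x = 15.0
  y^{k+1} = 0.0 + 0.25*15.0 = 3.75
Step 2: y^k = 3.75, reduced costs: (-15.75, -12.75)
  x^k = (5.0, 5.0), subgradient = b - a^T x = -35.0
  y^{k+1} = 3.75 + 0.25*-35.0 = -5.0
Step 3: y^k = -5.0, reduced costs: (28.0, 31.0)
  x^k = (0.0, 0.0), subgradient = b - a^T x = 15.0
  y^{k+1} = -5.0 + 0.25*15.0 = -1.25
Step 4: y^k = -1.25, reduced costs: (9.25, 12.25)
  x^k = (0.0, 0.0), subgradient = b - a^T x = 15.0
  y^{k+1} = -1.25 + 0.25*15.0 = 2.5
Dual objective at y_4 = 2.5: reduced costs (-9.5, -6.5), box minimizer x = (5.0, 5.0)
g(y_4) = b*y + (c1 - a1*y)*x1 + (c2 - a2*y)*x2 = 15*2.5 + (-9.5)*5.0 + (-6.5)*5.0 = 37.5 - 47.5 - 32.5 = -42.5


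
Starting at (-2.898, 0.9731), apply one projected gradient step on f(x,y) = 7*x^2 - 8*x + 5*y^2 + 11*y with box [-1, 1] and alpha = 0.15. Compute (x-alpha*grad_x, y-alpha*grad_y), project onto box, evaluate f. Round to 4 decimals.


Step 1: Compute gradient at (-2.898, 0.9731).
grad_x = 2*7*-2.898 - 8 = -48.572
grad_y = 2*5*0.9731 + 11 = 20.731
Step 2: Gradient step.
x_raw = -2.898 - 0.15*-48.572 = 4.3878
y_raw = 0.9731 - 0.15*20.731 = -2.1366
Step 3: Project onto [-1, 1].
x_proj = clip(4.3878) = 1.0
y_proj = clip(-2.1366) = -1.0
Step 4: Evaluate f.
f(1.0, -1.0) = -7.0


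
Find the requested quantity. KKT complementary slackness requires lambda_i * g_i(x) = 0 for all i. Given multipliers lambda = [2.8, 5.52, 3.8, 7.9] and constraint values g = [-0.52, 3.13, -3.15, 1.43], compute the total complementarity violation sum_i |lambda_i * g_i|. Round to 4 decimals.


KKT complementary slackness check:
lambda_1 * g_1 = 2.8 * -0.52 = -1.456
lambda_2 * g_2 = 5.52 * 3.13 = 17.2776
lambda_3 * g_3 = 3.8 * -3.15 = -11.97
lambda_4 * g_4 = 7.9 * 1.43 = 11.297
Total violation = 1.456 + 17.2776 + 11.97 + 11.297 = 42.0006


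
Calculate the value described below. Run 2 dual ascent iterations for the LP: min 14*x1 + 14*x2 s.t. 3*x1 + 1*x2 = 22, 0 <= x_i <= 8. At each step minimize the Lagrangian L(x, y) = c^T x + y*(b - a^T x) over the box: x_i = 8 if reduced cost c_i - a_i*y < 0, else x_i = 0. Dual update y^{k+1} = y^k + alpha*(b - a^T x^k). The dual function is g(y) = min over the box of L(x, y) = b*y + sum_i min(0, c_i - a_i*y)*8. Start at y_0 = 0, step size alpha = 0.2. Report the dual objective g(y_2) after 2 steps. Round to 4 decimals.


Dual ascent for LP: min 14*x1 + 14*x2, 3*x1 + 1*x2 = 22, 0 <= x_i <= 8
Step 1: y^k = 0.0, reduced costs: (14.0, 14.0)
  x^k = (0.0, 0.0), subgradient = b - a^T x = 22.0
  y^{k+1} = 0.0 + 0.2*22.0 = 4.4
Step 2: y^k = 4.4, reduced costs: (0.8, 9.6)
  x^k = (0.0, 0.0), subgradient = b - a^T x = 22.0
  y^{k+1} = 4.4 + 0.2*22.0 = 8.8
Dual objective at y_2 = 8.8: reduced costs (-12.4, 5.2), box minimizer x = (8.0, 0.0)
g(y_2) = b*y + (c1 - a1*y)*x1 + (c2 - a2*y)*x2 = 22*8.8 + (-12.4)*8.0 + 5.2*0.0 = 193.6 - 99.2 + 0.0 = 94.4


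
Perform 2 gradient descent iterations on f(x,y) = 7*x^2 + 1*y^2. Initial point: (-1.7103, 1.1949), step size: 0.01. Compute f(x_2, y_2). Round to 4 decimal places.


Gradient descent on f(x,y) = 7*x^2 + 1*y^2.
Starting point: (-1.7103, 1.1949), alpha = 0.01
Step 1: grad_x = 2*7*-1.7103 = -23.9442, grad_y = 2*1*1.1949 = 2.3898
  x_1 = -1.7103 - 0.01*-23.9442 = -1.4709
  y_1 = 1.1949 - 0.01*2.3898 = 1.171
Step 2: grad_x = 2*7*-1.4709 = -20.592, grad_y = 2*1*1.171 = 2.342
  x_2 = -1.4709 - 0.01*-20.592 = -1.2649
  y_2 = 1.171 - 0.01*2.342 = 1.1476
f(-1.2649, 1.1476) = 7*(-1.2649)^2 + 1*1.1476^2 = 12.5174


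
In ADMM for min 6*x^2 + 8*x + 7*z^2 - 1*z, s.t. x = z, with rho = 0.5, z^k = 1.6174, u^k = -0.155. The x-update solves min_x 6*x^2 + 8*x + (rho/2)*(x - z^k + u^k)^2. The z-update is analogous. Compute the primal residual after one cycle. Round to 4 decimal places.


ADMM iteration with rho = 0.5, z^k = 1.6174, u^k = -0.155
Step 1: x-update.
Minimize 6*x^2 + 8*x + (0.5/2)*(x - 1.6174 - 0.155)^2
FOC: (2*6 + 0.5)*x = -8 + 0.5*(1.6174 + 0.155)
x^{k+1} = -0.5691
Step 2: z-update.
Minimize 7*z^2 - 1*z + (0.5/2)*(-0.5691 - z - 0.155)^2
FOC: (2*7 + 0.5)*z = 1 + 0.5*(-0.5691 - 0.155)
z^{k+1} = 0.044
Step 3: u-update.
u^{k+1} = -0.155 - 0.5691 - 0.044 = -0.7681
Step 4: Primal residual = |-0.5691 - 0.044| = 0.6131


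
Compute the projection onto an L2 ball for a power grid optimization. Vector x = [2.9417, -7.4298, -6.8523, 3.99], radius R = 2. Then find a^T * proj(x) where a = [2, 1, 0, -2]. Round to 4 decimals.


Step 1: Compute ||x|| (intermediates to 6 decimals).
||x|| = sqrt(2.9417^2 + (-7.4298)^2 + (-6.8523)^2 + 3.99^2) = 11.257426
Step 2: Project.
Since ||x|| > R, scale = R/||x|| = 2/11.257426 = 0.177661, proj(x) = scale * x
proj(x) = [0.522625, -1.319986, -1.217386, 0.708867]
Step 3: Dot product.
a^T * proj(x) = 2*0.522625 + 1*(-1.319986) + 0*(-1.217386) - 2*0.708867 = -1.6925


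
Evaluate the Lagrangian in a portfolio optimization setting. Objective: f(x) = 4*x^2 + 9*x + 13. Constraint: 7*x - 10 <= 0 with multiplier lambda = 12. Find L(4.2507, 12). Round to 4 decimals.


Step 1: Evaluate f(x).
f(4.2507) = 4*4.2507^2 + 9*4.2507 + 13 = 123.5301
Step 2: Evaluate g(x).
g(4.2507) = 7*4.2507 - 10 = 19.7549
Step 3: Compute Lagrangian.
L = 123.5301 + 12*19.7549 = 360.5889


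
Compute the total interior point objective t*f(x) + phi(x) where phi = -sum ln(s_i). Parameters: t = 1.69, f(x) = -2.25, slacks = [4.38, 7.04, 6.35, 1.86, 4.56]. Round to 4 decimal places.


Step 1: Compute log-barrier.
ln values: [1.477, 1.9516, 1.8485, 0.6206, 1.5173]
phi = -(1.477 + 1.9516 + 1.8485 + 0.6206 + 1.5173) = -7.415
Step 2: Compute augmented objective.
t*f(x) = 1.69*-2.25 = -3.8025
Total = -3.8025 - 7.415 = -11.2175


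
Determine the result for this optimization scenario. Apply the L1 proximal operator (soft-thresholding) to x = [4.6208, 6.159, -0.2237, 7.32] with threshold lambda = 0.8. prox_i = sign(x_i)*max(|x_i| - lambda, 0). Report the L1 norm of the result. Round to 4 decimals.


Soft-thresholding with lambda = 0.8:
prox(4.6208) = sign(4.6208)*max(|4.6208| - 0.8, 0) = 3.8208
prox(6.159) = sign(6.159)*max(|6.159| - 0.8, 0) = 5.359
prox(-0.2237) = sign(-0.2237)*max(|-0.2237| - 0.8, 0) = 0.0
prox(7.32) = sign(7.32)*max(|7.32| - 0.8, 0) = 6.52
prox(x) = [3.8208, 5.359, 0.0, 6.52]
||prox(x)||_1 = 3.8208 + 5.359 + 0.0 + 6.52 = 15.6998


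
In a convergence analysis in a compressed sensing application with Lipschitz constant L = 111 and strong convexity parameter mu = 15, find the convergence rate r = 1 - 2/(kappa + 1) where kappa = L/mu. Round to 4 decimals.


Step 1: Compute the condition number.
kappa = L/mu = 111/15 = 7.4
Step 2: Compute the convergence rate.
r = 1 - 2/(kappa + 1) = 1 - 2*mu/(L + mu) = (L - mu)/(L + mu) = 96/126 = 0.7619


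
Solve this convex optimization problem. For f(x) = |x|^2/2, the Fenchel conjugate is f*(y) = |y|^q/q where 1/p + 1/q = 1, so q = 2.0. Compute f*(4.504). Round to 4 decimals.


The conjugate exponent q satisfies 1/p + 1/q = 1.
p = 2, so q = 2/(2 - 1) = 2.0
|y|^q = 4.504^2.0 = 20.286
f*(4.504) = 20.286 / 2.0 = 10.143


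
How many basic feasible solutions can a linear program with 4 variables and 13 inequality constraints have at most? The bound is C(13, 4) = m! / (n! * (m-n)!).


Each vertex corresponds to some choice of n active constraints out of m, so the number of vertices is at most C(m, n) = m! / (n!(m-n)!).
m = 13, n = 4
Numerator: 13 * 12 * 11 * 10
Denominator: 4! = 24
C(13, 4) = 715


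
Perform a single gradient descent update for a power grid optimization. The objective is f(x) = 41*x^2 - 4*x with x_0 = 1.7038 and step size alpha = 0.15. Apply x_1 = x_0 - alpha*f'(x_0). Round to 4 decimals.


We compute the gradient at x_0 and apply the update.
f'(x) = 82*x - 4
f'(1.7038) = 82*1.7038 - 4 = 135.7116
x_1 = 1.7038 - 0.15*135.7116 = -18.6529


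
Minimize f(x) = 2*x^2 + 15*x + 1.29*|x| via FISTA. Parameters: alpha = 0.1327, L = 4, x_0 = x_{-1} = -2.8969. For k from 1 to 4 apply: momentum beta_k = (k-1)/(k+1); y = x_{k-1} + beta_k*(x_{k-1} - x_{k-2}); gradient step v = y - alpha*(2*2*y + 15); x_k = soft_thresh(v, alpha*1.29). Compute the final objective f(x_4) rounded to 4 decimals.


FISTA on f(x) = 2*x^2 + 15*x + 1.29*|x|
L = 4, alpha = 0.1327
Iteration 1: beta = 0.0, y = -2.8969 + 0.0*(-2.8969 + 2.8969) = -2.8969
  grad(y) = 3.4124, v = y - alpha*grad = -3.3497
  prox(v) = soft_thresh(-3.3497, 0.1712) = -3.1785
Iteration 2: beta = 0.3333, y = -3.1785 + 0.3333*(-3.1785 + 2.8969) = -3.2724
  grad(y) = 1.9103, v = y - alpha*grad = -3.5259
  prox(v) = soft_thresh(-3.5259, 0.1712) = -3.3547
Iteration 3: beta = 0.5, y = -3.3547 + 0.5*(-3.3547 + 3.1785) = -3.4428
  grad(y) = 1.2287, v = y - alpha*grad = -3.6059
  prox(v) = soft_thresh(-3.6059, 0.1712) = -3.4347
Iteration 4: beta = 0.6, y = -3.4347 + 0.6*(-3.4347 + 3.3547) = -3.4827
  grad(y) = 1.0693, v = y - alpha*grad = -3.6246
  prox(v) = soft_thresh(-3.6246, 0.1712) = -3.4534
f(x_4) = 2*(-3.4534)^2 + 15*(-3.4534) + 1.29*|-3.4534| = -23.4942


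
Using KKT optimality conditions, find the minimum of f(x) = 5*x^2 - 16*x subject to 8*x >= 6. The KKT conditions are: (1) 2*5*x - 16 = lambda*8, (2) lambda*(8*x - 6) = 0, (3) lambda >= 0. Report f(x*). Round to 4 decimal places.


Step 1: Try lambda = 0 (constraint inactive).
Stationarity: 2*5*x - 16 = 0
x* = 16/(2*5) = 1.6
Check constraint: 8*1.6 = 12.8 >= 6 -- satisfied.
Step 2: Compute optimal value.
f(x*) = 5*1.6^2 - 16*1.6 = -12.8


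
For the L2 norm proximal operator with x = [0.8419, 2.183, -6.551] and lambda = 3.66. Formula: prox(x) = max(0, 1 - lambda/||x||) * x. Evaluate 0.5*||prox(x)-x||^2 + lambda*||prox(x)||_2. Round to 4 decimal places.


Step 1: Compute ||x||.
||x|| = 6.9563
Step 2: Compute scaling factor.
scale = max(0, 1 - 3.66/6.9563) = 0.4739
Step 3: prox(x) = [0.3989, 1.0344, -3.1042]
||prox(x)|| = 3.2963
Step 4: Proximal objective.
0.5*||prox-x||^2 = 6.6978
lambda*||prox|| = 12.0645
Total = 18.7622


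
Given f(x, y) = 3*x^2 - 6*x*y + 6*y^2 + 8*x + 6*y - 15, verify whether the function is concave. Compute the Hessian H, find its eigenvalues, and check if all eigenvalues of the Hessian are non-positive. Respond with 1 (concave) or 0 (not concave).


The Hessian of f(x,y) = 3*x^2 - 6*x*y + 6*y^2 + 8*x + 6*y - 15 is:
H = [[6, -6], [-6, 12]]
Trace = 6 + 12 = 18
Determinant = 6*12 - (-6)^2 = 36
Discriminant = (18)^2 - 4*36 = 180.0
Eigenvalues: lambda_1 = 2.2918, lambda_2 = 15.7082
The function is not concave.

0


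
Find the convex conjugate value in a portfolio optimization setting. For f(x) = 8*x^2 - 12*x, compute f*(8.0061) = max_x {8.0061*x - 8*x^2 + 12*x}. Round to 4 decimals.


f*(y) = sup_x {y*x - a*x^2 - b*x} = sup_x {(y-b)*x - a*x^2}
FOC: (y - b) - 2a*x = 0 => x* = (y - b)/(2a)
x* = (8.0061 + 12)/(2*8) = 1.2504
f*(8.0061) = (y-b)^2/(4a) = (8.0061 + 12)^2/(4*8)
= 400.244/32 = 12.5076


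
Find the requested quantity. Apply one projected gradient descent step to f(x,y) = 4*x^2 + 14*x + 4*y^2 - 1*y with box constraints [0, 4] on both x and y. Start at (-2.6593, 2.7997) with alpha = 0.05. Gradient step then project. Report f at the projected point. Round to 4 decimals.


Step 1: Compute gradient at (-2.6593, 2.7997).
grad_x = 2*4*-2.6593 + 14 = -7.2744
grad_y = 2*4*2.7997 - 1 = 21.3976
Step 2: Gradient step.
x_raw = -2.6593 - 0.05*-7.2744 = -2.2956
y_raw = 2.7997 - 0.05*21.3976 = 1.7298
Step 3: Project onto [0, 4].
x_proj = clip(-2.2956) = 0.0
y_proj = clip(1.7298) = 1.7298
Step 4: Evaluate f.
f(0.0, 1.7298) = 10.2393


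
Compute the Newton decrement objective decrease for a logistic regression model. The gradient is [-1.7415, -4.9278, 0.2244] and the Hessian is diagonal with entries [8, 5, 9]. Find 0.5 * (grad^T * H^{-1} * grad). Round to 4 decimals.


Step 1: H is diagonal, so H^(-1) * g = [-0.2177, -0.9856, 0.0249].
Step 2: g^T H^(-1) g = sum_i g_i^2 / H_ii
  = (-1.7415)^2/8 + (-4.9278)^2/5 + (0.2244)^2/9
  = 0.3791 + 4.8566 + 0.0056 = 5.2413
Step 3: Objective decrease = 0.5 * g^T H^(-1) g = 2.6207


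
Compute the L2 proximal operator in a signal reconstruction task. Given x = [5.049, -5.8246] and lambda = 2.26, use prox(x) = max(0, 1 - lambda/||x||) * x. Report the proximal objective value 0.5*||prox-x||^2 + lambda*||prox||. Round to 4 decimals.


Step 1: Compute ||x||.
||x|| = 7.7083
Step 2: Compute scaling factor.
scale = max(0, 1 - 2.26/7.7083) = 0.7068
Step 3: prox(x) = [3.5687, -4.1169]
||prox(x)|| = 5.4483
Step 4: Proximal objective.
0.5*||prox-x||^2 = 2.5538
lambda*||prox|| = 12.3132
Total = 14.867


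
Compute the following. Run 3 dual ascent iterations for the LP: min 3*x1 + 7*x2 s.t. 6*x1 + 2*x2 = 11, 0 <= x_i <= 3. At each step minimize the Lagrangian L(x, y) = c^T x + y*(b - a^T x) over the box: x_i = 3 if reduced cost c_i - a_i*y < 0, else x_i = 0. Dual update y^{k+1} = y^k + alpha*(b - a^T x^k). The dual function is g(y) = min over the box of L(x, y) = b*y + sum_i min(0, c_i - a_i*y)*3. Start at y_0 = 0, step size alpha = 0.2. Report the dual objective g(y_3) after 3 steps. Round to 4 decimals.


Dual ascent for LP: min 3*x1 + 7*x2, 6*x1 + 2*x2 = 11, 0 <= x_i <= 3
Step 1: y^k = 0.0, reduced costs: (3.0, 7.0)
  x^k = (0.0, 0.0), subgradient = b - a^T x = 11.0
  y^{k+1} = 0.0 + 0.2*11.0 = 2.2
Step 2: y^k = 2.2, reduced costs: (-10.2, 2.6)
  x^k = (3.0, 0.0), subgradient = b - a^T x = -7.0
  y^{k+1} = 2.2 + 0.2*-7.0 = 0.8
Step 3: y^k = 0.8, reduced costs: (-1.8, 5.4)
  x^k = (3.0, 0.0), subgradient = b - a^T x = -7.0
  y^{k+1} = 0.8 + 0.2*-7.0 = -0.6
Dual objective at y_3 = -0.6: reduced costs (6.6, 8.2), box minimizer x = (0.0, 0.0)
g(y_3) = b*y + (c1 - a1*y)*x1 + (c2 - a2*y)*x2 = 11*(-0.6) + 6.6*0.0 + 8.2*0.0 = -6.6 + 0.0 + 0.0 = -6.6


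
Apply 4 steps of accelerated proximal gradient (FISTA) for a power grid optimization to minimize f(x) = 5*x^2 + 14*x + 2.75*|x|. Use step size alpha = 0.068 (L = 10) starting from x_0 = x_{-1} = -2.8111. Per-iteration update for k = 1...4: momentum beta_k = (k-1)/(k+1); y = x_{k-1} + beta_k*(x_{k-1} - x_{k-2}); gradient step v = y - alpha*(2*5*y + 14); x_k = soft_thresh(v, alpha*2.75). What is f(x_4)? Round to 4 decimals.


FISTA on f(x) = 5*x^2 + 14*x + 2.75*|x|
L = 10, alpha = 0.068
Iteration 1: beta = 0.0, y = -2.8111 + 0.0*(-2.8111 + 2.8111) = -2.8111
  grad(y) = -14.111, v = y - alpha*grad = -1.8516
  prox(v) = soft_thresh(-1.8516, 0.187) = -1.6646
Iteration 2: beta = 0.3333, y = -1.6646 + 0.3333*(-1.6646 + 2.8111) = -1.2824
  grad(y) = 1.1763, v = y - alpha*grad = -1.3624
  prox(v) = soft_thresh(-1.3624, 0.187) = -1.1754
Iteration 3: beta = 0.5, y = -1.1754 + 0.5*(-1.1754 + 1.6646) = -0.9308
  grad(y) = 4.6924, v = y - alpha*grad = -1.2498
  prox(v) = soft_thresh(-1.2498, 0.187) = -1.0628
Iteration 4: beta = 0.6, y = -1.0628 + 0.6*(-1.0628 + 1.1754) = -0.9953
  grad(y) = 4.0467, v = y - alpha*grad = -1.2705
  prox(v) = soft_thresh(-1.2705, 0.187) = -1.0835
f(x_4) = 5*(-1.0835)^2 + 14*(-1.0835) + 2.75*|-1.0835| = -6.3195


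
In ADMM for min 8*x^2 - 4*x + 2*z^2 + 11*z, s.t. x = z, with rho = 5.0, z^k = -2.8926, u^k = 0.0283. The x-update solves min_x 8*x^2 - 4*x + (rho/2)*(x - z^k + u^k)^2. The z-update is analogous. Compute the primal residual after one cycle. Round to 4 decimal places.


ADMM iteration with rho = 5.0, z^k = -2.8926, u^k = 0.0283
Step 1: x-update.
Minimize 8*x^2 - 4*x + (5.0/2)*(x + 2.8926 + 0.0283)^2
FOC: (2*8 + 5.0)*x = 4 + 5.0*(-2.8926 - 0.0283)
x^{k+1} = -0.505
Step 2: z-update.
Minimize 2*z^2 + 11*z + (5.0/2)*(-0.505 - z + 0.0283)^2
FOC: (2*2 + 5.0)*z = -11 + 5.0*(-0.505 + 0.0283)
z^{k+1} = -1.487
Step 3: u-update.
u^{k+1} = 0.0283 - 0.505 + 1.487 = 1.0104
Step 4: Primal residual = |-0.505 + 1.487| = 0.9821


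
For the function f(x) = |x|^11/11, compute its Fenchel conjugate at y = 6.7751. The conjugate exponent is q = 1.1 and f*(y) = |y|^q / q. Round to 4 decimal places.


The conjugate exponent q satisfies 1/p + 1/q = 1.
p = 11, so q = 11/(11 - 1) = 1.1
|y|^q = 6.7751^1.1 = 8.2037
f*(6.7751) = 8.2037 / 1.1 = 7.4579


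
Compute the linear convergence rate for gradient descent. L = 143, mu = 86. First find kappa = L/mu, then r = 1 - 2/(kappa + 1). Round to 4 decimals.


Step 1: Compute the condition number.
kappa = L/mu = 143/86 = 1.6628
Step 2: Compute the convergence rate.
r = 1 - 2/(kappa + 1) = 1 - 2*mu/(L + mu) = (L - mu)/(L + mu) = 57/229 = 0.2489


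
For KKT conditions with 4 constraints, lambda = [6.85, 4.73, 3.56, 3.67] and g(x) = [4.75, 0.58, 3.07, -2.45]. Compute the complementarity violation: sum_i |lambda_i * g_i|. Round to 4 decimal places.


KKT complementary slackness check:
lambda_1 * g_1 = 6.85 * 4.75 = 32.5375
lambda_2 * g_2 = 4.73 * 0.58 = 2.7434
lambda_3 * g_3 = 3.56 * 3.07 = 10.9292
lambda_4 * g_4 = 3.67 * -2.45 = -8.9915
Total violation = 32.5375 + 2.7434 + 10.9292 + 8.9915 = 55.2016


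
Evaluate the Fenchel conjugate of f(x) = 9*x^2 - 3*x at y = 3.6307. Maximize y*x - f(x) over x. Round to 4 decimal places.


f*(y) = sup_x {y*x - a*x^2 - b*x} = sup_x {(y-b)*x - a*x^2}
FOC: (y - b) - 2a*x = 0 => x* = (y - b)/(2a)
x* = (3.6307 + 3)/(2*9) = 0.3684
f*(3.6307) = (y-b)^2/(4a) = (3.6307 + 3)^2/(4*9)
= 43.9662/36 = 1.2213


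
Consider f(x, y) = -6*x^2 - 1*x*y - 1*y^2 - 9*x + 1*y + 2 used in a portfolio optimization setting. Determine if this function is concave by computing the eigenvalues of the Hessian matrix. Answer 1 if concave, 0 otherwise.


The Hessian of f(x,y) = -6*x^2 - 1*x*y - 1*y^2 - 9*x + 1*y + 2 is:
H = [[-12, -1], [-1, -2]]
Trace = -12 - 2 = -14
Determinant = -12*-2 - (-1)^2 = 23
Discriminant = (-14)^2 - 4*23 = 104.0
Eigenvalues: lambda_1 = -12.099, lambda_2 = -1.901
The function is concave.

1


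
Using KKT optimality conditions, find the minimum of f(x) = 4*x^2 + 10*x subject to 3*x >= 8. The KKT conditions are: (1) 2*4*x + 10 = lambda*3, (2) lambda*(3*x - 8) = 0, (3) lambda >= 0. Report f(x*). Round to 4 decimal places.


Step 1: Try lambda = 0 (constraint inactive).
x_unc = -10/(2*4) = -1.25
Check: 3*-1.25 = -3.75 < 8 -- violated!
Step 2: Constraint must be active: 3*x = 8
x* = 8/3 = 2.6667 (rounded; the exact value 8/3 is used below)
lambda = (2*4*(8/3) + 10)/3 = 10.4444
Step 3: Compute optimal value.
f(x*) = 4*(8/3)^2 + 10*(8/3) = 55.1111


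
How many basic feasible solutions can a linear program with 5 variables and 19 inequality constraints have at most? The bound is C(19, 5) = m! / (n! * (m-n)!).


Each vertex corresponds to some choice of n active constraints out of m, so the number of vertices is at most C(m, n) = m! / (n!(m-n)!).
m = 19, n = 5
Numerator: 19 * 18 * 17 * 16 * 15
Denominator: 5! = 120
C(19, 5) = 11628


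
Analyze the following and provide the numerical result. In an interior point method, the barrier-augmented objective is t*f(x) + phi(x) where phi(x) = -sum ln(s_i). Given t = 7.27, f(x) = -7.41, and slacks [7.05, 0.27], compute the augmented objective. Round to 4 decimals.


Step 1: Compute log-barrier.
ln values: [1.953, -1.3093]
phi = -(1.953 - 1.3093) = -0.6437
Step 2: Compute augmented objective.
t*f(x) = 7.27*-7.41 = -53.8707
Total = -53.8707 - 0.6437 = -54.5144


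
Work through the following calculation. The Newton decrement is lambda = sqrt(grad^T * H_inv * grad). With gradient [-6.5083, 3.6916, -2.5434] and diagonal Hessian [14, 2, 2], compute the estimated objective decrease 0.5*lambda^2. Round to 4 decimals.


Step 1: H is diagonal, so H^(-1) * g = [-0.4649, 1.8458, -1.2717].
Step 2: g^T H^(-1) g = sum_i g_i^2 / H_ii
  = (-6.5083)^2/14 + (3.6916)^2/2 + (-2.5434)^2/2
  = 3.0256 + 6.814 + 3.2344 = 13.074
Step 3: Objective decrease = 0.5 * g^T H^(-1) g = 6.537
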